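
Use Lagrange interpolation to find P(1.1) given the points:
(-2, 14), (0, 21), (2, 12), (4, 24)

Lagrange interpolation formula:
P(x) = Σ yᵢ × Lᵢ(x)
where Lᵢ(x) = Π_{j≠i} (x - xⱼ)/(xᵢ - xⱼ)

L_0(1.1) = (1.1 - 0)/(-2 - 0) × (1.1 - 2)/(-2 - 2) × (1.1 - 4)/(-2 - 4) = -0.059812
L_1(1.1) = (1.1 - (-2))/(0 - (-2)) × (1.1 - 2)/(0 - 2) × (1.1 - 4)/(0 - 4) = 0.505687
L_2(1.1) = (1.1 - (-2))/(2 - (-2)) × (1.1 - 0)/(2 - 0) × (1.1 - 4)/(2 - 4) = 0.618063
L_3(1.1) = (1.1 - (-2))/(4 - (-2)) × (1.1 - 0)/(4 - 0) × (1.1 - 2)/(4 - 2) = -0.063938

P(1.1) = 14×L_0(1.1) + 21×L_1(1.1) + 12×L_2(1.1) + 24×L_3(1.1)
P(1.1) = 15.664312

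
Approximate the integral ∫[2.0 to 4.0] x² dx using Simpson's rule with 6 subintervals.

f(x) = x²
a = 2.0, b = 4.0, n = 6
h = (b - a)/n = 0.333333

Simpson's rule: (h/3)[f(x₀) + 4f(x₁) + 2f(x₂) + ... + f(xₙ)]

x_0 = 2.0000, f(x_0) = 4.000000, coefficient = 1
x_1 = 2.3333, f(x_1) = 5.444444, coefficient = 4
x_2 = 2.6667, f(x_2) = 7.111111, coefficient = 2
x_3 = 3.0000, f(x_3) = 9.000000, coefficient = 4
x_4 = 3.3333, f(x_4) = 11.111111, coefficient = 2
x_5 = 3.6667, f(x_5) = 13.444444, coefficient = 4
x_6 = 4.0000, f(x_6) = 16.000000, coefficient = 1

I ≈ (0.333333/3) × 168.000000 = 18.666667
Exact value: 18.666667
Error: 0.000000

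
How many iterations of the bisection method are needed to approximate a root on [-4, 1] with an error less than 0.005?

We need (b-a)/2^n ≤ 0.005
(1 - (-4))/2^n ≤ 0.005
5/2^n ≤ 0.005
2^n ≥ 1000
n ≥ log₂(1000) = 9.97
n ≥ 10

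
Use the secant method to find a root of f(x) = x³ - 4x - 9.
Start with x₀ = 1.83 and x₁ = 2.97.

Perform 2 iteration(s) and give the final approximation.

f(x) = x³ - 4x - 9
x₀ = 1.83, x₁ = 2.97

Secant formula: x_{n+1} = x_n - f(x_n)(x_n - x_{n-1})/(f(x_n) - f(x_{n-1}))

Iteration 1:
  f(1.830000) = -10.191513
  f(2.970000) = 5.318073
  x_2 = 2.970000 - 5.318073×(2.970000 - 1.830000)/(5.318073 - (-10.191513))
       = 2.579106
Iteration 2:
  f(2.970000) = 5.318073
  f(2.579106) = -2.160757
  x_3 = 2.579106 - (-2.160757)×(2.579106 - 2.970000)/(-2.160757 - 5.318073)
       = 2.692042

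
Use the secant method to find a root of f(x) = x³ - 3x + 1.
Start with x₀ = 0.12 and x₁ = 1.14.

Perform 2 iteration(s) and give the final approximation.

f(x) = x³ - 3x + 1
x₀ = 0.12, x₁ = 1.14

Secant formula: x_{n+1} = x_n - f(x_n)(x_n - x_{n-1})/(f(x_n) - f(x_{n-1}))

Iteration 1:
  f(0.120000) = 0.641728
  f(1.140000) = -0.938456
  x_2 = 1.140000 - (-0.938456)×(1.140000 - 0.120000)/(-0.938456 - 0.641728)
       = 0.534232
Iteration 2:
  f(1.140000) = -0.938456
  f(0.534232) = -0.450224
  x_3 = 0.534232 - (-0.450224)×(0.534232 - 1.140000)/(-0.450224 - (-0.938456))
       = -0.024378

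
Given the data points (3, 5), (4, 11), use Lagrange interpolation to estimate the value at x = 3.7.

Lagrange interpolation formula:
P(x) = Σ yᵢ × Lᵢ(x)
where Lᵢ(x) = Π_{j≠i} (x - xⱼ)/(xᵢ - xⱼ)

L_0(3.7) = (3.7 - 4)/(3 - 4) = 0.300000
L_1(3.7) = (3.7 - 3)/(4 - 3) = 0.700000

P(3.7) = 5×L_0(3.7) + 11×L_1(3.7)
P(3.7) = 9.200000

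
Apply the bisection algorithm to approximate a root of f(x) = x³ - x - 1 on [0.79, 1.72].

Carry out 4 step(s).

f(x) = x³ - x - 1
Initial interval: [0.79, 1.72]

Iteration 1:
  c_1 = (0.790000 + 1.720000)/2 = 1.255000
  f(c_1) = f(1.255000) = -0.278344
  f(a) × f(c) ≥ 0, new interval: [1.255000, 1.720000]
Iteration 2:
  c_2 = (1.255000 + 1.720000)/2 = 1.487500
  f(c_2) = f(1.487500) = 0.803826
  f(a) × f(c) < 0, new interval: [1.255000, 1.487500]
Iteration 3:
  c_3 = (1.255000 + 1.487500)/2 = 1.371250
  f(c_3) = f(1.371250) = 0.207148
  f(a) × f(c) < 0, new interval: [1.255000, 1.371250]
Iteration 4:
  c_4 = (1.255000 + 1.371250)/2 = 1.313125
  f(c_4) = f(1.313125) = -0.048907
  f(a) × f(c) ≥ 0, new interval: [1.313125, 1.371250]

After 4 iteration(s), the approximation is c_4 = 1.313125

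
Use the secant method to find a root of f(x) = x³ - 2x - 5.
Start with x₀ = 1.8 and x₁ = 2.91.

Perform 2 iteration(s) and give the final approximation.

f(x) = x³ - 2x - 5
x₀ = 1.8, x₁ = 2.91

Secant formula: x_{n+1} = x_n - f(x_n)(x_n - x_{n-1})/(f(x_n) - f(x_{n-1}))

Iteration 1:
  f(1.800000) = -2.768000
  f(2.910000) = 13.822171
  x_2 = 2.910000 - 13.822171×(2.910000 - 1.800000)/(13.822171 - (-2.768000))
       = 1.985199
Iteration 2:
  f(2.910000) = 13.822171
  f(1.985199) = -1.146701
  x_3 = 1.985199 - (-1.146701)×(1.985199 - 2.910000)/(-1.146701 - 13.822171)
       = 2.056044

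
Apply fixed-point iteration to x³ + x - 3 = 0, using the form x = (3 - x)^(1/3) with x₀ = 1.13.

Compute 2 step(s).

Equation: x³ + x - 3 = 0
Fixed-point form: x = (3 - x)^(1/3)
x₀ = 1.13

x_1 = g(1.130000) = 1.232009
x_2 = g(1.232009) = 1.209187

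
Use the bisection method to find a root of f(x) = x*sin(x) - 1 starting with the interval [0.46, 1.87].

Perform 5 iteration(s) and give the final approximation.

f(x) = x*sin(x) - 1
Initial interval: [0.46, 1.87]

Iteration 1:
  c_1 = (0.460000 + 1.870000)/2 = 1.165000
  f(c_1) = f(1.165000) = 0.070388
  f(a) × f(c) < 0, new interval: [0.460000, 1.165000]
Iteration 2:
  c_2 = (0.460000 + 1.165000)/2 = 0.812500
  f(c_2) = f(0.812500) = -0.410118
  f(a) × f(c) ≥ 0, new interval: [0.812500, 1.165000]
Iteration 3:
  c_3 = (0.812500 + 1.165000)/2 = 0.988750
  f(c_3) = f(0.988750) = -0.174058
  f(a) × f(c) ≥ 0, new interval: [0.988750, 1.165000]
Iteration 4:
  c_4 = (0.988750 + 1.165000)/2 = 1.076875
  f(c_4) = f(1.076875) = -0.051832
  f(a) × f(c) ≥ 0, new interval: [1.076875, 1.165000]
Iteration 5:
  c_5 = (1.076875 + 1.165000)/2 = 1.120938
  f(c_5) = f(1.120938) = 0.009414
  f(a) × f(c) < 0, new interval: [1.076875, 1.120938]

After 5 iteration(s), the approximation is c_5 = 1.120938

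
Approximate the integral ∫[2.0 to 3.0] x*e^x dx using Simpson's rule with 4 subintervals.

f(x) = x*e^x
a = 2.0, b = 3.0, n = 4
h = (b - a)/n = 0.250000

Simpson's rule: (h/3)[f(x₀) + 4f(x₁) + 2f(x₂) + ... + f(xₙ)]

x_0 = 2.0000, f(x_0) = 14.778112, coefficient = 1
x_1 = 2.2500, f(x_1) = 21.347406, coefficient = 4
x_2 = 2.5000, f(x_2) = 30.456235, coefficient = 2
x_3 = 2.7500, f(x_3) = 43.017238, coefficient = 4
x_4 = 3.0000, f(x_4) = 60.256611, coefficient = 1

I ≈ (0.250000/3) × 393.405766 = 32.783814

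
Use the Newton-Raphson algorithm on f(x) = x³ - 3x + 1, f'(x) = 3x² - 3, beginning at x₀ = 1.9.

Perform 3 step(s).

f(x) = x³ - 3x + 1
f'(x) = 3x² - 3
x₀ = 1.9

Newton-Raphson formula: x_{n+1} = x_n - f(x_n)/f'(x_n)

Iteration 1:
  f(1.900000) = 2.159000
  f'(1.900000) = 7.830000
  x_1 = 1.900000 - 2.159000/7.830000 = 1.624266
Iteration 2:
  f(1.624266) = 0.412404
  f'(1.624266) = 4.914717
  x_2 = 1.624266 - 0.412404/4.914717 = 1.540354
Iteration 3:
  f(1.540354) = 0.033720
  f'(1.540354) = 4.118068
  x_3 = 1.540354 - 0.033720/4.118068 = 1.532165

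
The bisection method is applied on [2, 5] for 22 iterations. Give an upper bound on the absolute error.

Bisection error bound: |error| ≤ (b-a)/2^n
|error| ≤ (5 - 2)/2^22 = 3/2^22
|error| ≤ 0.0000007153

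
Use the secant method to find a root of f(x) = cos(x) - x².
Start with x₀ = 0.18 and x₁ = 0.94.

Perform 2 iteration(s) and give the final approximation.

f(x) = cos(x) - x²
x₀ = 0.18, x₁ = 0.94

Secant formula: x_{n+1} = x_n - f(x_n)(x_n - x_{n-1})/(f(x_n) - f(x_{n-1}))

Iteration 1:
  f(0.180000) = 0.951444
  f(0.940000) = -0.293812
  x_2 = 0.940000 - (-0.293812)×(0.940000 - 0.180000)/(-0.293812 - 0.951444)
       = 0.760682
Iteration 2:
  f(0.940000) = -0.293812
  f(0.760682) = 0.145730
  x_3 = 0.760682 - 0.145730×(0.760682 - 0.940000)/(0.145730 - (-0.293812))
       = 0.820135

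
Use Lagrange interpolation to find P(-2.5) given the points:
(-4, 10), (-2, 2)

Lagrange interpolation formula:
P(x) = Σ yᵢ × Lᵢ(x)
where Lᵢ(x) = Π_{j≠i} (x - xⱼ)/(xᵢ - xⱼ)

L_0(-2.5) = (-2.5 - (-2))/(-4 - (-2)) = 0.250000
L_1(-2.5) = (-2.5 - (-4))/(-2 - (-4)) = 0.750000

P(-2.5) = 10×L_0(-2.5) + 2×L_1(-2.5)
P(-2.5) = 4.000000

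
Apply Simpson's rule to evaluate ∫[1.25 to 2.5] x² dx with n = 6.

f(x) = x²
a = 1.25, b = 2.5, n = 6
h = (b - a)/n = 0.208333

Simpson's rule: (h/3)[f(x₀) + 4f(x₁) + 2f(x₂) + ... + f(xₙ)]

x_0 = 1.2500, f(x_0) = 1.562500, coefficient = 1
x_1 = 1.4583, f(x_1) = 2.126736, coefficient = 4
x_2 = 1.6667, f(x_2) = 2.777778, coefficient = 2
x_3 = 1.8750, f(x_3) = 3.515625, coefficient = 4
x_4 = 2.0833, f(x_4) = 4.340278, coefficient = 2
x_5 = 2.2917, f(x_5) = 5.251736, coefficient = 4
x_6 = 2.5000, f(x_6) = 6.250000, coefficient = 1

I ≈ (0.208333/3) × 65.625000 = 4.557292
Exact value: 4.557292
Error: 0.000000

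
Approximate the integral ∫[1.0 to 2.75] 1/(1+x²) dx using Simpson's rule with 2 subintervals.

f(x) = 1/(1+x²)
a = 1.0, b = 2.75, n = 2
h = (b - a)/n = 0.875000

Simpson's rule: (h/3)[f(x₀) + 4f(x₁) + 2f(x₂) + ... + f(xₙ)]

x_0 = 1.0000, f(x_0) = 0.500000, coefficient = 1
x_1 = 1.8750, f(x_1) = 0.221453, coefficient = 4
x_2 = 2.7500, f(x_2) = 0.116788, coefficient = 1

I ≈ (0.875000/3) × 1.502601 = 0.438259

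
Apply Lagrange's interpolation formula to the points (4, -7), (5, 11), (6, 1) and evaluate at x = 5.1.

Lagrange interpolation formula:
P(x) = Σ yᵢ × Lᵢ(x)
where Lᵢ(x) = Π_{j≠i} (x - xⱼ)/(xᵢ - xⱼ)

L_0(5.1) = (5.1 - 5)/(4 - 5) × (5.1 - 6)/(4 - 6) = -0.045000
L_1(5.1) = (5.1 - 4)/(5 - 4) × (5.1 - 6)/(5 - 6) = 0.990000
L_2(5.1) = (5.1 - 4)/(6 - 4) × (5.1 - 5)/(6 - 5) = 0.055000

P(5.1) = (-7)×L_0(5.1) + 11×L_1(5.1) + 1×L_2(5.1)
P(5.1) = 11.260000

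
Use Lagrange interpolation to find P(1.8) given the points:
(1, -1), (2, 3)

Lagrange interpolation formula:
P(x) = Σ yᵢ × Lᵢ(x)
where Lᵢ(x) = Π_{j≠i} (x - xⱼ)/(xᵢ - xⱼ)

L_0(1.8) = (1.8 - 2)/(1 - 2) = 0.200000
L_1(1.8) = (1.8 - 1)/(2 - 1) = 0.800000

P(1.8) = (-1)×L_0(1.8) + 3×L_1(1.8)
P(1.8) = 2.200000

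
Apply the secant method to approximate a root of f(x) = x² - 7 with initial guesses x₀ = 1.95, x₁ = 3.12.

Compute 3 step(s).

f(x) = x² - 7
x₀ = 1.95, x₁ = 3.12

Secant formula: x_{n+1} = x_n - f(x_n)(x_n - x_{n-1})/(f(x_n) - f(x_{n-1}))

Iteration 1:
  f(1.950000) = -3.197500
  f(3.120000) = 2.734400
  x_2 = 3.120000 - 2.734400×(3.120000 - 1.950000)/(2.734400 - (-3.197500))
       = 2.580671
Iteration 2:
  f(3.120000) = 2.734400
  f(2.580671) = -0.340139
  x_3 = 2.580671 - (-0.340139)×(2.580671 - 3.120000)/(-0.340139 - 2.734400)
       = 2.640337
Iteration 3:
  f(2.580671) = -0.340139
  f(2.640337) = -0.028620
  x_4 = 2.640337 - (-0.028620)×(2.640337 - 2.580671)/(-0.028620 - (-0.340139))
       = 2.645819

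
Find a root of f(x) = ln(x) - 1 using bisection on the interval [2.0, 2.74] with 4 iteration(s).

f(x) = ln(x) - 1
Initial interval: [2.0, 2.74]

Iteration 1:
  c_1 = (2.000000 + 2.740000)/2 = 2.370000
  f(c_1) = f(2.370000) = -0.137110
  f(a) × f(c) ≥ 0, new interval: [2.370000, 2.740000]
Iteration 2:
  c_2 = (2.370000 + 2.740000)/2 = 2.555000
  f(c_2) = f(2.555000) = -0.061948
  f(a) × f(c) ≥ 0, new interval: [2.555000, 2.740000]
Iteration 3:
  c_3 = (2.555000 + 2.740000)/2 = 2.647500
  f(c_3) = f(2.647500) = -0.026384
  f(a) × f(c) ≥ 0, new interval: [2.647500, 2.740000]
Iteration 4:
  c_4 = (2.647500 + 2.740000)/2 = 2.693750
  f(c_4) = f(2.693750) = -0.009066
  f(a) × f(c) ≥ 0, new interval: [2.693750, 2.740000]

After 4 iteration(s), the approximation is c_4 = 2.693750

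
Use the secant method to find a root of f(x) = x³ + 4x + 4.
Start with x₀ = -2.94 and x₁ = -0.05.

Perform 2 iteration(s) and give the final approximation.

f(x) = x³ + 4x + 4
x₀ = -2.94, x₁ = -0.05

Secant formula: x_{n+1} = x_n - f(x_n)(x_n - x_{n-1})/(f(x_n) - f(x_{n-1}))

Iteration 1:
  f(-2.940000) = -33.172184
  f(-0.050000) = 3.799875
  x_2 = -0.050000 - 3.799875×(-0.050000 - (-2.940000))/(3.799875 - (-33.172184))
       = -0.347025
Iteration 2:
  f(-0.050000) = 3.799875
  f(-0.347025) = 2.570108
  x_3 = -0.347025 - 2.570108×(-0.347025 - (-0.050000))/(2.570108 - 3.799875)
       = -0.967783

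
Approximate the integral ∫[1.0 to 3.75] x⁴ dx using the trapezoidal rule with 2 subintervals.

f(x) = x⁴
a = 1.0, b = 3.75, n = 2
h = (b - a)/n = 1.375000

Trapezoidal rule: (h/2)[f(x₀) + 2f(x₁) + 2f(x₂) + ... + f(xₙ)]

x_0 = 1.0000, f(x_0) = 1.000000, coefficient = 1
x_1 = 2.3750, f(x_1) = 31.816650, coefficient = 2
x_2 = 3.7500, f(x_2) = 197.753906, coefficient = 1

I ≈ (1.375000/2) × 262.387207 = 180.391205
Exact value: 148.115430
Error: 32.275775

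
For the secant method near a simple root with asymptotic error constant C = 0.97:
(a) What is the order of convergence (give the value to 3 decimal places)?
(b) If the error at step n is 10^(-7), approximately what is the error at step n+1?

(a) Secant method has superlinear convergence with order φ = (1+√5)/2 ≈ 1.618.
    This means |e_{n+1}| ≈ C|e_n|^1.618.

(b) With |e_n| = 10^(-7) and C = 0.97:
    |e_{n+1}| ≈ 0.97 × (10^(-7))^1.618 = 0.97 × 10^(-11.33)

(a) ≈ 1.618 (golden ratio); (b) |e_{n+1}| ≈ 4.577e-12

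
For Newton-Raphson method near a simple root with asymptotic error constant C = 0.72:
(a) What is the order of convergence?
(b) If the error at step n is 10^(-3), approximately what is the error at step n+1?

(a) Newton-Raphson has quadratic (order 2) convergence near simple roots.
    This means |e_{n+1}| ≈ C|e_n|².

(b) With |e_n| = 10^(-3) and C = 0.72:
    |e_{n+1}| ≈ 0.72 × (10^(-3))² = 0.72 × 10^(-6)

(a) 2 (quadratic); (b) |e_{n+1}| ≈ 7.200e-07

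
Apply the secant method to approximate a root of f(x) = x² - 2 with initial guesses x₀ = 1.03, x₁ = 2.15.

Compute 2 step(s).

f(x) = x² - 2
x₀ = 1.03, x₁ = 2.15

Secant formula: x_{n+1} = x_n - f(x_n)(x_n - x_{n-1})/(f(x_n) - f(x_{n-1}))

Iteration 1:
  f(1.030000) = -0.939100
  f(2.150000) = 2.622500
  x_2 = 2.150000 - 2.622500×(2.150000 - 1.030000)/(2.622500 - (-0.939100))
       = 1.325314
Iteration 2:
  f(2.150000) = 2.622500
  f(1.325314) = -0.243542
  x_3 = 1.325314 - (-0.243542)×(1.325314 - 2.150000)/(-0.243542 - 2.622500)
       = 1.395392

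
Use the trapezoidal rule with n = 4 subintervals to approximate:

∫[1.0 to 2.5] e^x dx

f(x) = e^x
a = 1.0, b = 2.5, n = 4
h = (b - a)/n = 0.375000

Trapezoidal rule: (h/2)[f(x₀) + 2f(x₁) + 2f(x₂) + ... + f(xₙ)]

x_0 = 1.0000, f(x_0) = 2.718282, coefficient = 1
x_1 = 1.3750, f(x_1) = 3.955077, coefficient = 2
x_2 = 1.7500, f(x_2) = 5.754603, coefficient = 2
x_3 = 2.1250, f(x_3) = 8.372897, coefficient = 2
x_4 = 2.5000, f(x_4) = 12.182494, coefficient = 1

I ≈ (0.375000/2) × 51.065930 = 9.574862
Exact value: 9.464212
Error: 0.110650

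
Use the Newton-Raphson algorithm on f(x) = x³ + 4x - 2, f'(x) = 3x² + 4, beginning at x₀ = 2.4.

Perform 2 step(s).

f(x) = x³ + 4x - 2
f'(x) = 3x² + 4
x₀ = 2.4

Newton-Raphson formula: x_{n+1} = x_n - f(x_n)/f'(x_n)

Iteration 1:
  f(2.400000) = 21.424000
  f'(2.400000) = 21.280000
  x_1 = 2.400000 - 21.424000/21.280000 = 1.393233
Iteration 2:
  f(1.393233) = 6.277335
  f'(1.393233) = 9.823295
  x_2 = 1.393233 - 6.277335/9.823295 = 0.754208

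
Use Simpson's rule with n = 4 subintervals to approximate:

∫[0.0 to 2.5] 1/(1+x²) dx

f(x) = 1/(1+x²)
a = 0.0, b = 2.5, n = 4
h = (b - a)/n = 0.625000

Simpson's rule: (h/3)[f(x₀) + 4f(x₁) + 2f(x₂) + ... + f(xₙ)]

x_0 = 0.0000, f(x_0) = 1.000000, coefficient = 1
x_1 = 0.6250, f(x_1) = 0.719101, coefficient = 4
x_2 = 1.2500, f(x_2) = 0.390244, coefficient = 2
x_3 = 1.8750, f(x_3) = 0.221453, coefficient = 4
x_4 = 2.5000, f(x_4) = 0.137931, coefficient = 1

I ≈ (0.625000/3) × 5.680636 = 1.183466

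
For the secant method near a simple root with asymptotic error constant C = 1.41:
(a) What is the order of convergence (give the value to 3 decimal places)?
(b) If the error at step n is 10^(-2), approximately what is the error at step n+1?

(a) Secant method has superlinear convergence with order φ = (1+√5)/2 ≈ 1.618.
    This means |e_{n+1}| ≈ C|e_n|^1.618.

(b) With |e_n| = 10^(-2) and C = 1.41:
    |e_{n+1}| ≈ 1.41 × (10^(-2))^1.618 = 1.41 × 10^(-3.24)

(a) ≈ 1.618 (golden ratio); (b) |e_{n+1}| ≈ 8.187e-04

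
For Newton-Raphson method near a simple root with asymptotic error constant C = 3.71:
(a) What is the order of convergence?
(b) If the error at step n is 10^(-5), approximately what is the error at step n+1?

(a) Newton-Raphson has quadratic (order 2) convergence near simple roots.
    This means |e_{n+1}| ≈ C|e_n|².

(b) With |e_n| = 10^(-5) and C = 3.71:
    |e_{n+1}| ≈ 3.71 × (10^(-5))² = 3.71 × 10^(-10)

(a) 2 (quadratic); (b) |e_{n+1}| ≈ 3.710e-10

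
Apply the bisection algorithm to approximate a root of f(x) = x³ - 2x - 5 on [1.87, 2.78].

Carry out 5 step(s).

f(x) = x³ - 2x - 5
Initial interval: [1.87, 2.78]

Iteration 1:
  c_1 = (1.870000 + 2.780000)/2 = 2.325000
  f(c_1) = f(2.325000) = 2.918078
  f(a) × f(c) < 0, new interval: [1.870000, 2.325000]
Iteration 2:
  c_2 = (1.870000 + 2.325000)/2 = 2.097500
  f(c_2) = f(2.097500) = 0.032964
  f(a) × f(c) < 0, new interval: [1.870000, 2.097500]
Iteration 3:
  c_3 = (1.870000 + 2.097500)/2 = 1.983750
  f(c_3) = f(1.983750) = -1.160920
  f(a) × f(c) ≥ 0, new interval: [1.983750, 2.097500]
Iteration 4:
  c_4 = (1.983750 + 2.097500)/2 = 2.040625
  f(c_4) = f(2.040625) = -0.583781
  f(a) × f(c) ≥ 0, new interval: [2.040625, 2.097500]
Iteration 5:
  c_5 = (2.040625 + 2.097500)/2 = 2.069063
  f(c_5) = f(2.069063) = -0.280428
  f(a) × f(c) ≥ 0, new interval: [2.069063, 2.097500]

After 5 iteration(s), the approximation is c_5 = 2.069063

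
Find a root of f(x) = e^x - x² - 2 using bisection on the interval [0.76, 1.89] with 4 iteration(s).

f(x) = e^x - x² - 2
Initial interval: [0.76, 1.89]

Iteration 1:
  c_1 = (0.760000 + 1.890000)/2 = 1.325000
  f(c_1) = f(1.325000) = 0.006560
  f(a) × f(c) < 0, new interval: [0.760000, 1.325000]
Iteration 2:
  c_2 = (0.760000 + 1.325000)/2 = 1.042500
  f(c_2) = f(1.042500) = -0.250507
  f(a) × f(c) ≥ 0, new interval: [1.042500, 1.325000]
Iteration 3:
  c_3 = (1.042500 + 1.325000)/2 = 1.183750
  f(c_3) = f(1.183750) = -0.134663
  f(a) × f(c) ≥ 0, new interval: [1.183750, 1.325000]
Iteration 4:
  c_4 = (1.183750 + 1.325000)/2 = 1.254375
  f(c_4) = f(1.254375) = -0.067810
  f(a) × f(c) ≥ 0, new interval: [1.254375, 1.325000]

After 4 iteration(s), the approximation is c_4 = 1.254375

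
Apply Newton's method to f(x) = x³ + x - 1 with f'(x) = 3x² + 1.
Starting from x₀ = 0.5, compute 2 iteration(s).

f(x) = x³ + x - 1
f'(x) = 3x² + 1
x₀ = 0.5

Newton-Raphson formula: x_{n+1} = x_n - f(x_n)/f'(x_n)

Iteration 1:
  f(0.500000) = -0.375000
  f'(0.500000) = 1.750000
  x_1 = 0.500000 - (-0.375000)/1.750000 = 0.714286
Iteration 2:
  f(0.714286) = 0.078717
  f'(0.714286) = 2.530612
  x_2 = 0.714286 - 0.078717/2.530612 = 0.683180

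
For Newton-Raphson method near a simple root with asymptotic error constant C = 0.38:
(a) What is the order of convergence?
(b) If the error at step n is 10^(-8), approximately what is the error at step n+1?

(a) Newton-Raphson has quadratic (order 2) convergence near simple roots.
    This means |e_{n+1}| ≈ C|e_n|².

(b) With |e_n| = 10^(-8) and C = 0.38:
    |e_{n+1}| ≈ 0.38 × (10^(-8))² = 0.38 × 10^(-16)

(a) 2 (quadratic); (b) |e_{n+1}| ≈ 3.800e-17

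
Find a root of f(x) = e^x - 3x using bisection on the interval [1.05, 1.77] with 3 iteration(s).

f(x) = e^x - 3x
Initial interval: [1.05, 1.77]

Iteration 1:
  c_1 = (1.050000 + 1.770000)/2 = 1.410000
  f(c_1) = f(1.410000) = -0.134045
  f(a) × f(c) ≥ 0, new interval: [1.410000, 1.770000]
Iteration 2:
  c_2 = (1.410000 + 1.770000)/2 = 1.590000
  f(c_2) = f(1.590000) = 0.133749
  f(a) × f(c) < 0, new interval: [1.410000, 1.590000]
Iteration 3:
  c_3 = (1.410000 + 1.590000)/2 = 1.500000
  f(c_3) = f(1.500000) = -0.018311
  f(a) × f(c) ≥ 0, new interval: [1.500000, 1.590000]

After 3 iteration(s), the approximation is c_3 = 1.500000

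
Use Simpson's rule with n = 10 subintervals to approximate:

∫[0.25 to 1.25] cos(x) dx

f(x) = cos(x)
a = 0.25, b = 1.25, n = 10
h = (b - a)/n = 0.100000

Simpson's rule: (h/3)[f(x₀) + 4f(x₁) + 2f(x₂) + ... + f(xₙ)]

x_0 = 0.2500, f(x_0) = 0.968912, coefficient = 1
x_1 = 0.3500, f(x_1) = 0.939373, coefficient = 4
x_2 = 0.4500, f(x_2) = 0.900447, coefficient = 2
x_3 = 0.5500, f(x_3) = 0.852525, coefficient = 4
x_4 = 0.6500, f(x_4) = 0.796084, coefficient = 2
x_5 = 0.7500, f(x_5) = 0.731689, coefficient = 4
x_6 = 0.8500, f(x_6) = 0.659983, coefficient = 2
x_7 = 0.9500, f(x_7) = 0.581683, coefficient = 4
x_8 = 1.0500, f(x_8) = 0.497571, coefficient = 2
x_9 = 1.1500, f(x_9) = 0.408487, coefficient = 4
x_10 = 1.2500, f(x_10) = 0.315322, coefficient = 1

I ≈ (0.100000/3) × 21.047432 = 0.701581
Exact value: 0.701581
Error: 0.000000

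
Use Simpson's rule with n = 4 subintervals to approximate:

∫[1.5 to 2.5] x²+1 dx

f(x) = x²+1
a = 1.5, b = 2.5, n = 4
h = (b - a)/n = 0.250000

Simpson's rule: (h/3)[f(x₀) + 4f(x₁) + 2f(x₂) + ... + f(xₙ)]

x_0 = 1.5000, f(x_0) = 3.250000, coefficient = 1
x_1 = 1.7500, f(x_1) = 4.062500, coefficient = 4
x_2 = 2.0000, f(x_2) = 5.000000, coefficient = 2
x_3 = 2.2500, f(x_3) = 6.062500, coefficient = 4
x_4 = 2.5000, f(x_4) = 7.250000, coefficient = 1

I ≈ (0.250000/3) × 61.000000 = 5.083333
Exact value: 5.083333
Error: 0.000000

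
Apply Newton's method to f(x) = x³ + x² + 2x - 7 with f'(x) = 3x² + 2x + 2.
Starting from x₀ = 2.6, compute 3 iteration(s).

f(x) = x³ + x² + 2x - 7
f'(x) = 3x² + 2x + 2
x₀ = 2.6

Newton-Raphson formula: x_{n+1} = x_n - f(x_n)/f'(x_n)

Iteration 1:
  f(2.600000) = 22.536000
  f'(2.600000) = 27.480000
  x_1 = 2.600000 - 22.536000/27.480000 = 1.779913
Iteration 2:
  f(1.779913) = 5.366836
  f'(1.779913) = 15.064093
  x_2 = 1.779913 - 5.366836/15.064093 = 1.423646
Iteration 3:
  f(1.423646) = 0.759458
  f'(1.423646) = 10.927594
  x_3 = 1.423646 - 0.759458/10.927594 = 1.354147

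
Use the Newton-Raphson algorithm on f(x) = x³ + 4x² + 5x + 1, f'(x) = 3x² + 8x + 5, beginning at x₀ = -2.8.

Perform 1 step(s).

f(x) = x³ + 4x² + 5x + 1
f'(x) = 3x² + 8x + 5
x₀ = -2.8

Newton-Raphson formula: x_{n+1} = x_n - f(x_n)/f'(x_n)

Iteration 1:
  f(-2.800000) = -3.592000
  f'(-2.800000) = 6.120000
  x_1 = -2.800000 - (-3.592000)/6.120000 = -2.213072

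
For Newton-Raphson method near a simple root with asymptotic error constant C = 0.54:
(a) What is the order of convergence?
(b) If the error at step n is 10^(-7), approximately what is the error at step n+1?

(a) Newton-Raphson has quadratic (order 2) convergence near simple roots.
    This means |e_{n+1}| ≈ C|e_n|².

(b) With |e_n| = 10^(-7) and C = 0.54:
    |e_{n+1}| ≈ 0.54 × (10^(-7))² = 0.54 × 10^(-14)

(a) 2 (quadratic); (b) |e_{n+1}| ≈ 5.400e-15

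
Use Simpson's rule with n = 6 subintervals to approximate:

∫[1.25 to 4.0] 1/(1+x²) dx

f(x) = 1/(1+x²)
a = 1.25, b = 4.0, n = 6
h = (b - a)/n = 0.458333

Simpson's rule: (h/3)[f(x₀) + 4f(x₁) + 2f(x₂) + ... + f(xₙ)]

x_0 = 1.2500, f(x_0) = 0.390244, coefficient = 1
x_1 = 1.7083, f(x_1) = 0.255206, coefficient = 4
x_2 = 2.1667, f(x_2) = 0.175610, coefficient = 2
x_3 = 2.6250, f(x_3) = 0.126733, coefficient = 4
x_4 = 3.0833, f(x_4) = 0.095175, coefficient = 2
x_5 = 3.5417, f(x_5) = 0.073837, coefficient = 4
x_6 = 4.0000, f(x_6) = 0.058824, coefficient = 1

I ≈ (0.458333/3) × 2.813739 = 0.429877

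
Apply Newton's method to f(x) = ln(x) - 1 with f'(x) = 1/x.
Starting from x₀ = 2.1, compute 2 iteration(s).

f(x) = ln(x) - 1
f'(x) = 1/x
x₀ = 2.1

Newton-Raphson formula: x_{n+1} = x_n - f(x_n)/f'(x_n)

Iteration 1:
  f(2.100000) = -0.258063
  f'(2.100000) = 0.476190
  x_1 = 2.100000 - (-0.258063)/0.476190 = 2.641932
Iteration 2:
  f(2.641932) = -0.028490
  f'(2.641932) = 0.378511
  x_2 = 2.641932 - (-0.028490)/0.378511 = 2.717199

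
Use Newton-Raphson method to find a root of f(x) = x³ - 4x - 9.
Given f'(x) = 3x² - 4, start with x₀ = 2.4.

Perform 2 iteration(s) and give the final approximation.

f(x) = x³ - 4x - 9
f'(x) = 3x² - 4
x₀ = 2.4

Newton-Raphson formula: x_{n+1} = x_n - f(x_n)/f'(x_n)

Iteration 1:
  f(2.400000) = -4.776000
  f'(2.400000) = 13.280000
  x_1 = 2.400000 - (-4.776000)/13.280000 = 2.759639
Iteration 2:
  f(2.759639) = 0.977763
  f'(2.759639) = 18.846815
  x_2 = 2.759639 - 0.977763/18.846815 = 2.707759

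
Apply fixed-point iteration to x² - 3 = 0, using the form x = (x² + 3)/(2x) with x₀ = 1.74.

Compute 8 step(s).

Equation: x² - 3 = 0
Fixed-point form: x = (x² + 3)/(2x)
x₀ = 1.74

x_1 = g(1.740000) = 1.732069
x_2 = g(1.732069) = 1.732051
x_3 = g(1.732051) = 1.732051
x_4 = g(1.732051) = 1.732051
x_5 = g(1.732051) = 1.732051
x_6 = g(1.732051) = 1.732051
x_7 = g(1.732051) = 1.732051
x_8 = g(1.732051) = 1.732051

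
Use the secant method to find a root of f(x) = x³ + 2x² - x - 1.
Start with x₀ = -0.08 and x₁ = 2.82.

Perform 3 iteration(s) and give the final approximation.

f(x) = x³ + 2x² - x - 1
x₀ = -0.08, x₁ = 2.82

Secant formula: x_{n+1} = x_n - f(x_n)(x_n - x_{n-1})/(f(x_n) - f(x_{n-1}))

Iteration 1:
  f(-0.080000) = -0.907712
  f(2.820000) = 34.510568
  x_2 = 2.820000 - 34.510568×(2.820000 - (-0.080000))/(34.510568 - (-0.907712))
       = -0.005678
Iteration 2:
  f(2.820000) = 34.510568
  f(-0.005678) = -0.994258
  x_3 = -0.005678 - (-0.994258)×(-0.005678 - 2.820000)/(-0.994258 - 34.510568)
       = 0.073451
Iteration 3:
  f(-0.005678) = -0.994258
  f(0.073451) = -1.062265
  x_4 = 0.073451 - (-1.062265)×(0.073451 - (-0.005678))/(-1.062265 - (-0.994258))
       = -1.162540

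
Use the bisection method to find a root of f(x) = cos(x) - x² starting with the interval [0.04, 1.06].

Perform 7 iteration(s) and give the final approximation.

f(x) = cos(x) - x²
Initial interval: [0.04, 1.06]

Iteration 1:
  c_1 = (0.040000 + 1.060000)/2 = 0.550000
  f(c_1) = f(0.550000) = 0.550025
  f(a) × f(c) ≥ 0, new interval: [0.550000, 1.060000]
Iteration 2:
  c_2 = (0.550000 + 1.060000)/2 = 0.805000
  f(c_2) = f(0.805000) = 0.045086
  f(a) × f(c) ≥ 0, new interval: [0.805000, 1.060000]
Iteration 3:
  c_3 = (0.805000 + 1.060000)/2 = 0.932500
  f(c_3) = f(0.932500) = -0.273728
  f(a) × f(c) < 0, new interval: [0.805000, 0.932500]
Iteration 4:
  c_4 = (0.805000 + 0.932500)/2 = 0.868750
  f(c_4) = f(0.868750) = -0.108945
  f(a) × f(c) < 0, new interval: [0.805000, 0.868750]
Iteration 5:
  c_5 = (0.805000 + 0.868750)/2 = 0.836875
  f(c_5) = f(0.836875) = -0.030573
  f(a) × f(c) < 0, new interval: [0.805000, 0.836875]
Iteration 6:
  c_6 = (0.805000 + 0.836875)/2 = 0.820938
  f(c_6) = f(0.820938) = 0.007597
  f(a) × f(c) ≥ 0, new interval: [0.820938, 0.836875]
Iteration 7:
  c_7 = (0.820938 + 0.836875)/2 = 0.828906
  f(c_7) = f(0.828906) = -0.011403
  f(a) × f(c) < 0, new interval: [0.820938, 0.828906]

After 7 iteration(s), the approximation is c_7 = 0.828906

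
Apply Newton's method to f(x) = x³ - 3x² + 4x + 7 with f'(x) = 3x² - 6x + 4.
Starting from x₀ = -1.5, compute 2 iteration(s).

f(x) = x³ - 3x² + 4x + 7
f'(x) = 3x² - 6x + 4
x₀ = -1.5

Newton-Raphson formula: x_{n+1} = x_n - f(x_n)/f'(x_n)

Iteration 1:
  f(-1.500000) = -9.125000
  f'(-1.500000) = 19.750000
  x_1 = -1.500000 - (-9.125000)/19.750000 = -1.037975
Iteration 2:
  f(-1.037975) = -1.502378
  f'(-1.037975) = 13.460022
  x_2 = -1.037975 - (-1.502378)/13.460022 = -0.926357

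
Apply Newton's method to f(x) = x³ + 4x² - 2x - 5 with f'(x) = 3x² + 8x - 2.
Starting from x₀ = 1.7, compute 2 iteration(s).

f(x) = x³ + 4x² - 2x - 5
f'(x) = 3x² + 8x - 2
x₀ = 1.7

Newton-Raphson formula: x_{n+1} = x_n - f(x_n)/f'(x_n)

Iteration 1:
  f(1.700000) = 8.073000
  f'(1.700000) = 20.270000
  x_1 = 1.700000 - 8.073000/20.270000 = 1.301727
Iteration 2:
  f(1.301727) = 1.380282
  f'(1.301727) = 13.497291
  x_2 = 1.301727 - 1.380282/13.497291 = 1.199463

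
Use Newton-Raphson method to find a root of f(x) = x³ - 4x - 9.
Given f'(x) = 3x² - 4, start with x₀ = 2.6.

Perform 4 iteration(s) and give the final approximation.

f(x) = x³ - 4x - 9
f'(x) = 3x² - 4
x₀ = 2.6

Newton-Raphson formula: x_{n+1} = x_n - f(x_n)/f'(x_n)

Iteration 1:
  f(2.600000) = -1.824000
  f'(2.600000) = 16.280000
  x_1 = 2.600000 - (-1.824000)/16.280000 = 2.712039
Iteration 2:
  f(2.712039) = 0.099318
  f'(2.712039) = 18.065472
  x_2 = 2.712039 - 0.099318/18.065472 = 2.706542
Iteration 3:
  f(2.706542) = 0.000246
  f'(2.706542) = 17.976103
  x_3 = 2.706542 - 0.000246/17.976103 = 2.706528
Iteration 4:
  f(2.706528) = 0.000000
  f'(2.706528) = 17.975881
  x_4 = 2.706528 - 0.000000/17.975881 = 2.706528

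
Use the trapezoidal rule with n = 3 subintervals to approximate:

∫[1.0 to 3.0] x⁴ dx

f(x) = x⁴
a = 1.0, b = 3.0, n = 3
h = (b - a)/n = 0.666667

Trapezoidal rule: (h/2)[f(x₀) + 2f(x₁) + 2f(x₂) + ... + f(xₙ)]

x_0 = 1.0000, f(x_0) = 1.000000, coefficient = 1
x_1 = 1.6667, f(x_1) = 7.716049, coefficient = 2
x_2 = 2.3333, f(x_2) = 29.641975, coefficient = 2
x_3 = 3.0000, f(x_3) = 81.000000, coefficient = 1

I ≈ (0.666667/2) × 156.716049 = 52.238683
Exact value: 48.400000
Error: 3.838683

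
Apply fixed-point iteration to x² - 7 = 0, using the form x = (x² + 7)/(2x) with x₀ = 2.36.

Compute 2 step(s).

Equation: x² - 7 = 0
Fixed-point form: x = (x² + 7)/(2x)
x₀ = 2.36

x_1 = g(2.360000) = 2.663051
x_2 = g(2.663051) = 2.645808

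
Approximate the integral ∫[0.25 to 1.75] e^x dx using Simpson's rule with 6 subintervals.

f(x) = e^x
a = 0.25, b = 1.75, n = 6
h = (b - a)/n = 0.250000

Simpson's rule: (h/3)[f(x₀) + 4f(x₁) + 2f(x₂) + ... + f(xₙ)]

x_0 = 0.2500, f(x_0) = 1.284025, coefficient = 1
x_1 = 0.5000, f(x_1) = 1.648721, coefficient = 4
x_2 = 0.7500, f(x_2) = 2.117000, coefficient = 2
x_3 = 1.0000, f(x_3) = 2.718282, coefficient = 4
x_4 = 1.2500, f(x_4) = 3.490343, coefficient = 2
x_5 = 1.5000, f(x_5) = 4.481689, coefficient = 4
x_6 = 1.7500, f(x_6) = 5.754603, coefficient = 1

I ≈ (0.250000/3) × 53.648083 = 4.470674
Exact value: 4.470577
Error: 0.000096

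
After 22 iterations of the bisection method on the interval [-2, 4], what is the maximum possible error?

Bisection error bound: |error| ≤ (b-a)/2^n
|error| ≤ (4 - (-2))/2^22 = 6/2^22
|error| ≤ 0.0000014305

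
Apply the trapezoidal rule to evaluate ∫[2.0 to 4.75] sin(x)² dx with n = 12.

f(x) = sin(x)²
a = 2.0, b = 4.75, n = 12
h = (b - a)/n = 0.229167

Trapezoidal rule: (h/2)[f(x₀) + 2f(x₁) + 2f(x₂) + ... + f(xₙ)]

x_0 = 2.0000, f(x_0) = 0.826822, coefficient = 1
x_1 = 2.2292, f(x_1) = 0.625666, coefficient = 2
x_2 = 2.4583, f(x_2) = 0.398570, coefficient = 2
x_3 = 2.6875, f(x_3) = 0.192411, coefficient = 2
x_4 = 2.9167, f(x_4) = 0.049744, coefficient = 2
x_5 = 3.1458, f(x_5) = 0.000018, coefficient = 2
x_6 = 3.3750, f(x_6) = 0.053497, coefficient = 2
x_7 = 3.6042, f(x_7) = 0.199142, coefficient = 2
x_8 = 3.8333, f(x_8) = 0.406889, coefficient = 2
x_9 = 4.0625, f(x_9) = 0.633856, coefficient = 2
x_10 = 4.2917, f(x_10) = 0.833193, coefficient = 2
x_11 = 4.5208, f(x_11) = 0.963753, coefficient = 2
x_12 = 4.7500, f(x_12) = 0.998586, coefficient = 1

I ≈ (0.229167/2) × 10.538888 = 1.207581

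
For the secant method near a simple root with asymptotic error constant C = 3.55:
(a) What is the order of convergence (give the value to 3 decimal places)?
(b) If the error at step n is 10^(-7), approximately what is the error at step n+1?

(a) Secant method has superlinear convergence with order φ = (1+√5)/2 ≈ 1.618.
    This means |e_{n+1}| ≈ C|e_n|^1.618.

(b) With |e_n| = 10^(-7) and C = 3.55:
    |e_{n+1}| ≈ 3.55 × (10^(-7))^1.618 = 3.55 × 10^(-11.33)

(a) ≈ 1.618 (golden ratio); (b) |e_{n+1}| ≈ 1.675e-11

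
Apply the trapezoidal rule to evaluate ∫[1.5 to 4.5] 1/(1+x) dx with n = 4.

f(x) = 1/(1+x)
a = 1.5, b = 4.5, n = 4
h = (b - a)/n = 0.750000

Trapezoidal rule: (h/2)[f(x₀) + 2f(x₁) + 2f(x₂) + ... + f(xₙ)]

x_0 = 1.5000, f(x_0) = 0.400000, coefficient = 1
x_1 = 2.2500, f(x_1) = 0.307692, coefficient = 2
x_2 = 3.0000, f(x_2) = 0.250000, coefficient = 2
x_3 = 3.7500, f(x_3) = 0.210526, coefficient = 2
x_4 = 4.5000, f(x_4) = 0.181818, coefficient = 1

I ≈ (0.750000/2) × 2.118255 = 0.794346
Exact value: 0.788457
Error: 0.005888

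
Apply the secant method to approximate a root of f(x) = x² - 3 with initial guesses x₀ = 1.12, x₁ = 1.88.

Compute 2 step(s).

f(x) = x² - 3
x₀ = 1.12, x₁ = 1.88

Secant formula: x_{n+1} = x_n - f(x_n)(x_n - x_{n-1})/(f(x_n) - f(x_{n-1}))

Iteration 1:
  f(1.120000) = -1.745600
  f(1.880000) = 0.534400
  x_2 = 1.880000 - 0.534400×(1.880000 - 1.120000)/(0.534400 - (-1.745600))
       = 1.701867
Iteration 2:
  f(1.880000) = 0.534400
  f(1.701867) = -0.103650
  x_3 = 1.701867 - (-0.103650)×(1.701867 - 1.880000)/(-0.103650 - 0.534400)
       = 1.730804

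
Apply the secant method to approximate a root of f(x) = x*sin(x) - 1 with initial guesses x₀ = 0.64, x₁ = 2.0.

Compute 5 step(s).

f(x) = x*sin(x) - 1
x₀ = 0.64, x₁ = 2.0

Secant formula: x_{n+1} = x_n - f(x_n)(x_n - x_{n-1})/(f(x_n) - f(x_{n-1}))

Iteration 1:
  f(0.640000) = -0.617795
  f(2.000000) = 0.818595
  x_2 = 2.000000 - 0.818595×(2.000000 - 0.640000)/(0.818595 - (-0.617795))
       = 1.224939
Iteration 2:
  f(2.000000) = 0.818595
  f(1.224939) = 0.152405
  x_3 = 1.224939 - 0.152405×(1.224939 - 2.000000)/(0.152405 - 0.818595)
       = 1.047628
Iteration 3:
  f(1.224939) = 0.152405
  f(1.047628) = -0.092502
  x_4 = 1.047628 - (-0.092502)×(1.047628 - 1.224939)/(-0.092502 - 0.152405)
       = 1.114599
Iteration 4:
  f(1.047628) = -0.092502
  f(1.114599) = 0.000614
  x_5 = 1.114599 - 0.000614×(1.114599 - 1.047628)/(0.000614 - (-0.092502))
       = 1.114158
Iteration 5:
  f(1.114599) = 0.000614
  f(1.114158) = 0.000001
  x_6 = 1.114158 - 0.000001×(1.114158 - 1.114599)/(0.000001 - 0.000614)
       = 1.114157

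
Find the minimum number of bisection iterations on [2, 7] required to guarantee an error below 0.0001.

We need (b-a)/2^n ≤ 0.0001
(7 - 2)/2^n ≤ 0.0001
5/2^n ≤ 0.0001
2^n ≥ 50000
n ≥ log₂(50000) = 15.61
n ≥ 16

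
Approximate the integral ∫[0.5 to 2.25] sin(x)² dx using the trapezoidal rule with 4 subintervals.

f(x) = sin(x)²
a = 0.5, b = 2.25, n = 4
h = (b - a)/n = 0.437500

Trapezoidal rule: (h/2)[f(x₀) + 2f(x₁) + 2f(x₂) + ... + f(xₙ)]

x_0 = 0.5000, f(x_0) = 0.229849, coefficient = 1
x_1 = 0.9375, f(x_1) = 0.649767, coefficient = 2
x_2 = 1.3750, f(x_2) = 0.962151, coefficient = 2
x_3 = 1.8125, f(x_3) = 0.942708, coefficient = 2
x_4 = 2.2500, f(x_4) = 0.605398, coefficient = 1

I ≈ (0.437500/2) × 5.944499 = 1.300359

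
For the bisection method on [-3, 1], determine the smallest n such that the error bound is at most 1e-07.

We need (b-a)/2^n ≤ 1e-07
(1 - (-3))/2^n ≤ 1e-07
4/2^n ≤ 1e-07
2^n ≥ 40000000
n ≥ log₂(40000000) = 25.25
n ≥ 26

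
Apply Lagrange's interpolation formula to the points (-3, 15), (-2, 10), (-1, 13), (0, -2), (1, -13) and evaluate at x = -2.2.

Lagrange interpolation formula:
P(x) = Σ yᵢ × Lᵢ(x)
where Lᵢ(x) = Π_{j≠i} (x - xⱼ)/(xᵢ - xⱼ)

L_0(-2.2) = (-2.2 - (-2))/(-3 - (-2)) × (-2.2 - (-1))/(-3 - (-1)) × (-2.2 - 0)/(-3 - 0) × (-2.2 - 1)/(-3 - 1) = 0.070400
L_1(-2.2) = (-2.2 - (-3))/(-2 - (-3)) × (-2.2 - (-1))/(-2 - (-1)) × (-2.2 - 0)/(-2 - 0) × (-2.2 - 1)/(-2 - 1) = 1.126400
L_2(-2.2) = (-2.2 - (-3))/(-1 - (-3)) × (-2.2 - (-2))/(-1 - (-2)) × (-2.2 - 0)/(-1 - 0) × (-2.2 - 1)/(-1 - 1) = -0.281600
L_3(-2.2) = (-2.2 - (-3))/(0 - (-3)) × (-2.2 - (-2))/(0 - (-2)) × (-2.2 - (-1))/(0 - (-1)) × (-2.2 - 1)/(0 - 1) = 0.102400
L_4(-2.2) = (-2.2 - (-3))/(1 - (-3)) × (-2.2 - (-2))/(1 - (-2)) × (-2.2 - (-1))/(1 - (-1)) × (-2.2 - 0)/(1 - 0) = -0.017600

P(-2.2) = 15×L_0(-2.2) + 10×L_1(-2.2) + 13×L_2(-2.2) + (-2)×L_3(-2.2) + (-13)×L_4(-2.2)
P(-2.2) = 8.683200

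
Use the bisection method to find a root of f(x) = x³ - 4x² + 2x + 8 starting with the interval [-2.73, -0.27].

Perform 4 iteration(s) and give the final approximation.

f(x) = x³ - 4x² + 2x + 8
Initial interval: [-2.73, -0.27]

Iteration 1:
  c_1 = (-2.730000 + (-0.270000))/2 = -1.500000
  f(c_1) = f(-1.500000) = -7.375000
  f(a) × f(c) ≥ 0, new interval: [-1.500000, -0.270000]
Iteration 2:
  c_2 = (-1.500000 + (-0.270000))/2 = -0.885000
  f(c_2) = f(-0.885000) = 2.403946
  f(a) × f(c) < 0, new interval: [-1.500000, -0.885000]
Iteration 3:
  c_3 = (-1.500000 + (-0.885000))/2 = -1.192500
  f(c_3) = f(-1.192500) = -1.769027
  f(a) × f(c) ≥ 0, new interval: [-1.192500, -0.885000]
Iteration 4:
  c_4 = (-1.192500 + (-0.885000))/2 = -1.038750
  f(c_4) = f(-1.038750) = 0.485681
  f(a) × f(c) < 0, new interval: [-1.192500, -1.038750]

After 4 iteration(s), the approximation is c_4 = -1.038750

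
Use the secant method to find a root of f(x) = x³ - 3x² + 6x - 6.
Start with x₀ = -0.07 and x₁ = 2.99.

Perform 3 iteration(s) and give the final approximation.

f(x) = x³ - 3x² + 6x - 6
x₀ = -0.07, x₁ = 2.99

Secant formula: x_{n+1} = x_n - f(x_n)(x_n - x_{n-1})/(f(x_n) - f(x_{n-1}))

Iteration 1:
  f(-0.070000) = -6.435043
  f(2.990000) = 11.850599
  x_2 = 2.990000 - 11.850599×(2.990000 - (-0.070000))/(11.850599 - (-6.435043))
       = 1.006868
Iteration 2:
  f(2.990000) = 11.850599
  f(1.006868) = -1.979394
  x_3 = 1.006868 - (-1.979394)×(1.006868 - 2.990000)/(-1.979394 - 11.850599)
       = 1.290701
Iteration 3:
  f(1.006868) = -1.979394
  f(1.290701) = -1.103331
  x_4 = 1.290701 - (-1.103331)×(1.290701 - 1.006868)/(-1.103331 - (-1.979394))
       = 1.648165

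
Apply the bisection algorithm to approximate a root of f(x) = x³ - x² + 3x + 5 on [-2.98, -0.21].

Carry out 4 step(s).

f(x) = x³ - x² + 3x + 5
Initial interval: [-2.98, -0.21]

Iteration 1:
  c_1 = (-2.980000 + (-0.210000))/2 = -1.595000
  f(c_1) = f(-1.595000) = -6.386745
  f(a) × f(c) ≥ 0, new interval: [-1.595000, -0.210000]
Iteration 2:
  c_2 = (-1.595000 + (-0.210000))/2 = -0.902500
  f(c_2) = f(-0.902500) = 0.742902
  f(a) × f(c) < 0, new interval: [-1.595000, -0.902500]
Iteration 3:
  c_3 = (-1.595000 + (-0.902500))/2 = -1.248750
  f(c_3) = f(-1.248750) = -2.252898
  f(a) × f(c) ≥ 0, new interval: [-1.248750, -0.902500]
Iteration 4:
  c_4 = (-1.248750 + (-0.902500))/2 = -1.075625
  f(c_4) = f(-1.075625) = -0.628309
  f(a) × f(c) ≥ 0, new interval: [-1.075625, -0.902500]

After 4 iteration(s), the approximation is c_4 = -1.075625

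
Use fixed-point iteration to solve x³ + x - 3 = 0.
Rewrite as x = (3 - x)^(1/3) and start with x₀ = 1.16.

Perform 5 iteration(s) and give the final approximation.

Equation: x³ + x - 3 = 0
Fixed-point form: x = (3 - x)^(1/3)
x₀ = 1.16

x_1 = g(1.160000) = 1.225385
x_2 = g(1.225385) = 1.210695
x_3 = g(1.210695) = 1.214026
x_4 = g(1.214026) = 1.213272
x_5 = g(1.213272) = 1.213443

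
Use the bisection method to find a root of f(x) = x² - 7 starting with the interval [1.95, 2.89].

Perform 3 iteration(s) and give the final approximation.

f(x) = x² - 7
Initial interval: [1.95, 2.89]

Iteration 1:
  c_1 = (1.950000 + 2.890000)/2 = 2.420000
  f(c_1) = f(2.420000) = -1.143600
  f(a) × f(c) ≥ 0, new interval: [2.420000, 2.890000]
Iteration 2:
  c_2 = (2.420000 + 2.890000)/2 = 2.655000
  f(c_2) = f(2.655000) = 0.049025
  f(a) × f(c) < 0, new interval: [2.420000, 2.655000]
Iteration 3:
  c_3 = (2.420000 + 2.655000)/2 = 2.537500
  f(c_3) = f(2.537500) = -0.561094
  f(a) × f(c) ≥ 0, new interval: [2.537500, 2.655000]

After 3 iteration(s), the approximation is c_3 = 2.537500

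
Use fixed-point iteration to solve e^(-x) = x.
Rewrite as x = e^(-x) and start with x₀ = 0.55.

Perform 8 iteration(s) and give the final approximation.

Equation: e^(-x) = x
Fixed-point form: x = e^(-x)
x₀ = 0.55

x_1 = g(0.550000) = 0.576950
x_2 = g(0.576950) = 0.561609
x_3 = g(0.561609) = 0.570291
x_4 = g(0.570291) = 0.565361
x_5 = g(0.565361) = 0.568155
x_6 = g(0.568155) = 0.566570
x_7 = g(0.566570) = 0.567469
x_8 = g(0.567469) = 0.566959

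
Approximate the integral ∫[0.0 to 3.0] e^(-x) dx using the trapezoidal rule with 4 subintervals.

f(x) = e^(-x)
a = 0.0, b = 3.0, n = 4
h = (b - a)/n = 0.750000

Trapezoidal rule: (h/2)[f(x₀) + 2f(x₁) + 2f(x₂) + ... + f(xₙ)]

x_0 = 0.0000, f(x_0) = 1.000000, coefficient = 1
x_1 = 0.7500, f(x_1) = 0.472367, coefficient = 2
x_2 = 1.5000, f(x_2) = 0.223130, coefficient = 2
x_3 = 2.2500, f(x_3) = 0.105399, coefficient = 2
x_4 = 3.0000, f(x_4) = 0.049787, coefficient = 1

I ≈ (0.750000/2) × 2.651579 = 0.994342
Exact value: 0.950213
Error: 0.044129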